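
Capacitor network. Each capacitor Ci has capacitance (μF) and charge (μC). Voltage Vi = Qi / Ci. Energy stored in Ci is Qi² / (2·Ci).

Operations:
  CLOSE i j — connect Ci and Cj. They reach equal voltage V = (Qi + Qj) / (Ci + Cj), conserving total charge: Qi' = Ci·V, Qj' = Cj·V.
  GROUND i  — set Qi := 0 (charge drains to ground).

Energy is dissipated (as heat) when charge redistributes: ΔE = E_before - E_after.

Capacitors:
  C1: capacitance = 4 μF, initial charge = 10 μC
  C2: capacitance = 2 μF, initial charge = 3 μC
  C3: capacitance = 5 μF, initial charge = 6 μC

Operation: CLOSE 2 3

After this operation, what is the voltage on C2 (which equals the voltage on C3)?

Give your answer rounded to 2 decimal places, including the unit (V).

Initial: C1(4μF, Q=10μC, V=2.50V), C2(2μF, Q=3μC, V=1.50V), C3(5μF, Q=6μC, V=1.20V)
Op 1: CLOSE 2-3: Q_total=9.00, C_total=7.00, V=1.29; Q2=2.57, Q3=6.43; dissipated=0.064

Answer: 1.29 V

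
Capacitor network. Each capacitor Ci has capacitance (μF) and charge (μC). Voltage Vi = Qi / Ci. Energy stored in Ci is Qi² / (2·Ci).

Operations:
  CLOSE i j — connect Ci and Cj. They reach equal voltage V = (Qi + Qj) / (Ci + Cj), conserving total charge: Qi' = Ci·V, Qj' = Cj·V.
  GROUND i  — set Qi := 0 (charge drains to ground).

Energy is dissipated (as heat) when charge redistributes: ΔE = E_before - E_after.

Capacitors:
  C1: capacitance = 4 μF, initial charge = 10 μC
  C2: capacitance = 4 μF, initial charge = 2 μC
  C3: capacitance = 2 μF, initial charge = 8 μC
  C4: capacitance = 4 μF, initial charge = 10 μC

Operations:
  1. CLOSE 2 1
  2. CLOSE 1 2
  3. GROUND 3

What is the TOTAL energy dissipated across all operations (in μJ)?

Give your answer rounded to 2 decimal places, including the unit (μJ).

Answer: 20.00 μJ

Derivation:
Initial: C1(4μF, Q=10μC, V=2.50V), C2(4μF, Q=2μC, V=0.50V), C3(2μF, Q=8μC, V=4.00V), C4(4μF, Q=10μC, V=2.50V)
Op 1: CLOSE 2-1: Q_total=12.00, C_total=8.00, V=1.50; Q2=6.00, Q1=6.00; dissipated=4.000
Op 2: CLOSE 1-2: Q_total=12.00, C_total=8.00, V=1.50; Q1=6.00, Q2=6.00; dissipated=0.000
Op 3: GROUND 3: Q3=0; energy lost=16.000
Total dissipated: 20.000 μJ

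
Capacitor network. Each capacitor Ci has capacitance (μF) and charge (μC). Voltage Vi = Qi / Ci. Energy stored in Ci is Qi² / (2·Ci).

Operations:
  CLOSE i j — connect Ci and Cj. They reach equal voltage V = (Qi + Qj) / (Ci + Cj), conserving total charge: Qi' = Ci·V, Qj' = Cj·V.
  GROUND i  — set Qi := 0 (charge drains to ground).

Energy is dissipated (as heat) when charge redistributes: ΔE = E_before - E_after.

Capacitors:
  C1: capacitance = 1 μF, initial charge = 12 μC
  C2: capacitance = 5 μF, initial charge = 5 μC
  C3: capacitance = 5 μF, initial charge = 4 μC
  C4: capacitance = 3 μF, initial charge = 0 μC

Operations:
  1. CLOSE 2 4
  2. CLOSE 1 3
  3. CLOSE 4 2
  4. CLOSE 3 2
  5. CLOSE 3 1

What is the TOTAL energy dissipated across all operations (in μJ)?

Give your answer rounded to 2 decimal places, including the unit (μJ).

Answer: 58.85 μJ

Derivation:
Initial: C1(1μF, Q=12μC, V=12.00V), C2(5μF, Q=5μC, V=1.00V), C3(5μF, Q=4μC, V=0.80V), C4(3μF, Q=0μC, V=0.00V)
Op 1: CLOSE 2-4: Q_total=5.00, C_total=8.00, V=0.62; Q2=3.12, Q4=1.88; dissipated=0.938
Op 2: CLOSE 1-3: Q_total=16.00, C_total=6.00, V=2.67; Q1=2.67, Q3=13.33; dissipated=52.267
Op 3: CLOSE 4-2: Q_total=5.00, C_total=8.00, V=0.62; Q4=1.88, Q2=3.12; dissipated=0.000
Op 4: CLOSE 3-2: Q_total=16.46, C_total=10.00, V=1.65; Q3=8.23, Q2=8.23; dissipated=5.211
Op 5: CLOSE 3-1: Q_total=10.90, C_total=6.00, V=1.82; Q3=9.08, Q1=1.82; dissipated=0.434
Total dissipated: 58.849 μJ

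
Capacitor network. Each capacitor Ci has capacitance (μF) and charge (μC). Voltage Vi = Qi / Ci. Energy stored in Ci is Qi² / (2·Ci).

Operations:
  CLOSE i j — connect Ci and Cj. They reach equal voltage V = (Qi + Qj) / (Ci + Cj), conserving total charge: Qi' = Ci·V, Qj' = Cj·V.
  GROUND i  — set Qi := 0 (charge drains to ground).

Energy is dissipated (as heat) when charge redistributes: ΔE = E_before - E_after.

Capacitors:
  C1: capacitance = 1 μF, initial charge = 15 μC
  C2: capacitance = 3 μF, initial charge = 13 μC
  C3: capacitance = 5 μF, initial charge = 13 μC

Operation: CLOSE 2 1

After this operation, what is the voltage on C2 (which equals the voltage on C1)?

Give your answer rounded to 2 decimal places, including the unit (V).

Initial: C1(1μF, Q=15μC, V=15.00V), C2(3μF, Q=13μC, V=4.33V), C3(5μF, Q=13μC, V=2.60V)
Op 1: CLOSE 2-1: Q_total=28.00, C_total=4.00, V=7.00; Q2=21.00, Q1=7.00; dissipated=42.667

Answer: 7.00 V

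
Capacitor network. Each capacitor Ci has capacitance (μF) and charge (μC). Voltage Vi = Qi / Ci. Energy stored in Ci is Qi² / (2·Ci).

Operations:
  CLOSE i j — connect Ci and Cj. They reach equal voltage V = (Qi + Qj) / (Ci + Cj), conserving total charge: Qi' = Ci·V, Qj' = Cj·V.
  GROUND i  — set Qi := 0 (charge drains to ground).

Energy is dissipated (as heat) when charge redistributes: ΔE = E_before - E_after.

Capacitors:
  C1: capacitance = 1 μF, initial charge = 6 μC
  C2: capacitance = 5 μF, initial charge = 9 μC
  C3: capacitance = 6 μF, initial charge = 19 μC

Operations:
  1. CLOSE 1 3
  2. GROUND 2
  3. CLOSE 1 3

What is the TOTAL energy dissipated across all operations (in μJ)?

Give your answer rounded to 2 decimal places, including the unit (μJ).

Initial: C1(1μF, Q=6μC, V=6.00V), C2(5μF, Q=9μC, V=1.80V), C3(6μF, Q=19μC, V=3.17V)
Op 1: CLOSE 1-3: Q_total=25.00, C_total=7.00, V=3.57; Q1=3.57, Q3=21.43; dissipated=3.440
Op 2: GROUND 2: Q2=0; energy lost=8.100
Op 3: CLOSE 1-3: Q_total=25.00, C_total=7.00, V=3.57; Q1=3.57, Q3=21.43; dissipated=0.000
Total dissipated: 11.540 μJ

Answer: 11.54 μJ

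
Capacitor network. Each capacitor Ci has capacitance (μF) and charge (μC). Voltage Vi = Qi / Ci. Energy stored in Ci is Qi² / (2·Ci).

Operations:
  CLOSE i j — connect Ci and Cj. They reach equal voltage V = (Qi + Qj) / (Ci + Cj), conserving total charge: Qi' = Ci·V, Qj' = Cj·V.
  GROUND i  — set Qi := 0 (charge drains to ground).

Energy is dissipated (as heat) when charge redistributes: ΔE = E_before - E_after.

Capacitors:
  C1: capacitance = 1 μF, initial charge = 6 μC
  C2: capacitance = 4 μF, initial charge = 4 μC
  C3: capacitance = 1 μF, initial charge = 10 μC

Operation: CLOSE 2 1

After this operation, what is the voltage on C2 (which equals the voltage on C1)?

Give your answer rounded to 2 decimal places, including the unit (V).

Initial: C1(1μF, Q=6μC, V=6.00V), C2(4μF, Q=4μC, V=1.00V), C3(1μF, Q=10μC, V=10.00V)
Op 1: CLOSE 2-1: Q_total=10.00, C_total=5.00, V=2.00; Q2=8.00, Q1=2.00; dissipated=10.000

Answer: 2.00 V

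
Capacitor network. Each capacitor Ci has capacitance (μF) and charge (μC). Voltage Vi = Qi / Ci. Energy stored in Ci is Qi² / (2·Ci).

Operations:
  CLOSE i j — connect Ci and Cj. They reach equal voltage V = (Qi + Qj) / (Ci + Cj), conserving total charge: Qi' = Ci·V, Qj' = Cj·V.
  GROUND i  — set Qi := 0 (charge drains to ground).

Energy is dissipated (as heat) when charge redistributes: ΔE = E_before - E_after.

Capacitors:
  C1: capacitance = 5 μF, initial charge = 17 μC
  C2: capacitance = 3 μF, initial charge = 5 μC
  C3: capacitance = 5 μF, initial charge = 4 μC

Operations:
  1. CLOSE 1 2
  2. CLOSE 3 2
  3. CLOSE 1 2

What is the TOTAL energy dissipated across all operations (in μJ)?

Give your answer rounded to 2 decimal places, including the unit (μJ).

Initial: C1(5μF, Q=17μC, V=3.40V), C2(3μF, Q=5μC, V=1.67V), C3(5μF, Q=4μC, V=0.80V)
Op 1: CLOSE 1-2: Q_total=22.00, C_total=8.00, V=2.75; Q1=13.75, Q2=8.25; dissipated=2.817
Op 2: CLOSE 3-2: Q_total=12.25, C_total=8.00, V=1.53; Q3=7.66, Q2=4.59; dissipated=3.565
Op 3: CLOSE 1-2: Q_total=18.34, C_total=8.00, V=2.29; Q1=11.46, Q2=6.88; dissipated=1.393
Total dissipated: 7.774 μJ

Answer: 7.77 μJ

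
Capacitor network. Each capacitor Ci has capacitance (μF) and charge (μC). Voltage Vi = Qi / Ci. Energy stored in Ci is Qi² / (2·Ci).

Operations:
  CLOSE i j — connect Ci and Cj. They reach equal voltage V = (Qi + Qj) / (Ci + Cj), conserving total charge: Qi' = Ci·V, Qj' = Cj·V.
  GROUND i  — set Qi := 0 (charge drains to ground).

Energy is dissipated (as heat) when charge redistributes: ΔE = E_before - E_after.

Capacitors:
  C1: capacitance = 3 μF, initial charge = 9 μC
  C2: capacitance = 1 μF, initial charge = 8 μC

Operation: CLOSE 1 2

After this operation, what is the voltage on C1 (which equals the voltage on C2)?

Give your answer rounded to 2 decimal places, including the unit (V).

Initial: C1(3μF, Q=9μC, V=3.00V), C2(1μF, Q=8μC, V=8.00V)
Op 1: CLOSE 1-2: Q_total=17.00, C_total=4.00, V=4.25; Q1=12.75, Q2=4.25; dissipated=9.375

Answer: 4.25 V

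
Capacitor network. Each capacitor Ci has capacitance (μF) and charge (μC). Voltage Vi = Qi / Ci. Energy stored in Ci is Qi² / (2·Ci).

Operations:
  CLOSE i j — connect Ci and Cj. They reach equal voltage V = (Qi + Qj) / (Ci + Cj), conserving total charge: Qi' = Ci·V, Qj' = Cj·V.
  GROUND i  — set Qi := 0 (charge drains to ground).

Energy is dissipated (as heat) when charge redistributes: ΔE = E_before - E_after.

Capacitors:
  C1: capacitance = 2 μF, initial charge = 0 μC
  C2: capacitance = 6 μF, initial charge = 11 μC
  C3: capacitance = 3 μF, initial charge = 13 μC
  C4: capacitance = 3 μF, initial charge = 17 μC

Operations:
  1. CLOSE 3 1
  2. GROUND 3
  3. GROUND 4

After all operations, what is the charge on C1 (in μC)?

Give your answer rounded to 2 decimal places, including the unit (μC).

Initial: C1(2μF, Q=0μC, V=0.00V), C2(6μF, Q=11μC, V=1.83V), C3(3μF, Q=13μC, V=4.33V), C4(3μF, Q=17μC, V=5.67V)
Op 1: CLOSE 3-1: Q_total=13.00, C_total=5.00, V=2.60; Q3=7.80, Q1=5.20; dissipated=11.267
Op 2: GROUND 3: Q3=0; energy lost=10.140
Op 3: GROUND 4: Q4=0; energy lost=48.167
Final charges: Q1=5.20, Q2=11.00, Q3=0.00, Q4=0.00

Answer: 5.20 μC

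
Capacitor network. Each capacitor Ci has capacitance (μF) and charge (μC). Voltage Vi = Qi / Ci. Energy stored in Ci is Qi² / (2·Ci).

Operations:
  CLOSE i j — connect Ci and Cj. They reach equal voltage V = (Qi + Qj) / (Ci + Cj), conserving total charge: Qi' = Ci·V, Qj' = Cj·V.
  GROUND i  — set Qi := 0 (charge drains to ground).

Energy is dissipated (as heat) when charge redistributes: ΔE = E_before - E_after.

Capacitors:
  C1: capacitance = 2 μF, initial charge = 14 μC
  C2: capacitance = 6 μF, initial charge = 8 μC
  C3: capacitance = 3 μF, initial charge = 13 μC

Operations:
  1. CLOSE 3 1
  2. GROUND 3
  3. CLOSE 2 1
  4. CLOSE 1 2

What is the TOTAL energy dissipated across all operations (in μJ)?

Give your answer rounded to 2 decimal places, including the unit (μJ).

Initial: C1(2μF, Q=14μC, V=7.00V), C2(6μF, Q=8μC, V=1.33V), C3(3μF, Q=13μC, V=4.33V)
Op 1: CLOSE 3-1: Q_total=27.00, C_total=5.00, V=5.40; Q3=16.20, Q1=10.80; dissipated=4.267
Op 2: GROUND 3: Q3=0; energy lost=43.740
Op 3: CLOSE 2-1: Q_total=18.80, C_total=8.00, V=2.35; Q2=14.10, Q1=4.70; dissipated=12.403
Op 4: CLOSE 1-2: Q_total=18.80, C_total=8.00, V=2.35; Q1=4.70, Q2=14.10; dissipated=0.000
Total dissipated: 60.410 μJ

Answer: 60.41 μJ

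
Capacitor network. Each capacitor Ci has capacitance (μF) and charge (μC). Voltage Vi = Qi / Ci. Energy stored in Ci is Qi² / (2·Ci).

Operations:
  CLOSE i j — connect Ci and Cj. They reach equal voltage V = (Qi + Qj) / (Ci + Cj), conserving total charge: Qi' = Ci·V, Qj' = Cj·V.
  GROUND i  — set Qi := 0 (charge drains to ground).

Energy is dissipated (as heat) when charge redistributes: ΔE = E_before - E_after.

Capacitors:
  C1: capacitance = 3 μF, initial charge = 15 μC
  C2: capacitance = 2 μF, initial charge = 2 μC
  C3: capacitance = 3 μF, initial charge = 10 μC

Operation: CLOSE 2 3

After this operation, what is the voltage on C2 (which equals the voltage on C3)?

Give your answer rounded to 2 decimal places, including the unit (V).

Initial: C1(3μF, Q=15μC, V=5.00V), C2(2μF, Q=2μC, V=1.00V), C3(3μF, Q=10μC, V=3.33V)
Op 1: CLOSE 2-3: Q_total=12.00, C_total=5.00, V=2.40; Q2=4.80, Q3=7.20; dissipated=3.267

Answer: 2.40 V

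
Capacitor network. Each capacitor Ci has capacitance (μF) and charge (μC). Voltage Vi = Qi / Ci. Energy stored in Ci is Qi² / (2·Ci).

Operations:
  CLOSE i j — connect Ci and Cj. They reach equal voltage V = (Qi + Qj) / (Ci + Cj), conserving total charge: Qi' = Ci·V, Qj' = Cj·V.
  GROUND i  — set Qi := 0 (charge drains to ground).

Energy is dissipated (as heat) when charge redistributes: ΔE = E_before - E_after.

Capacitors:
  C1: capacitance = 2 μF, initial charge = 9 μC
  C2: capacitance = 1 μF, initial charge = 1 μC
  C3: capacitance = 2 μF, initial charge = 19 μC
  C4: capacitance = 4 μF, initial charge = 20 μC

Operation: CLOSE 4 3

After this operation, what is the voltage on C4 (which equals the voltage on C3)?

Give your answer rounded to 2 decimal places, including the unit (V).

Answer: 6.50 V

Derivation:
Initial: C1(2μF, Q=9μC, V=4.50V), C2(1μF, Q=1μC, V=1.00V), C3(2μF, Q=19μC, V=9.50V), C4(4μF, Q=20μC, V=5.00V)
Op 1: CLOSE 4-3: Q_total=39.00, C_total=6.00, V=6.50; Q4=26.00, Q3=13.00; dissipated=13.500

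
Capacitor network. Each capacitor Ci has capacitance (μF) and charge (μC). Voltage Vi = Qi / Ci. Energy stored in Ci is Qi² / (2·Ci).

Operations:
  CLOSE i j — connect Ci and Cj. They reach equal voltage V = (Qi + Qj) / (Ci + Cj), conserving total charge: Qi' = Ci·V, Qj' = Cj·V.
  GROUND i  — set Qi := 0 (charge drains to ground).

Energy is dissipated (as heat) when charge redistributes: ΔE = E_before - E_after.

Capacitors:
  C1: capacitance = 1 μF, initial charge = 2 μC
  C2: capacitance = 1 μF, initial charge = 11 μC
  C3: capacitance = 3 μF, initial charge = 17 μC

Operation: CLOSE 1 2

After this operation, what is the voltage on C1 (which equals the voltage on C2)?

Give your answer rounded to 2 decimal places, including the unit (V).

Initial: C1(1μF, Q=2μC, V=2.00V), C2(1μF, Q=11μC, V=11.00V), C3(3μF, Q=17μC, V=5.67V)
Op 1: CLOSE 1-2: Q_total=13.00, C_total=2.00, V=6.50; Q1=6.50, Q2=6.50; dissipated=20.250

Answer: 6.50 V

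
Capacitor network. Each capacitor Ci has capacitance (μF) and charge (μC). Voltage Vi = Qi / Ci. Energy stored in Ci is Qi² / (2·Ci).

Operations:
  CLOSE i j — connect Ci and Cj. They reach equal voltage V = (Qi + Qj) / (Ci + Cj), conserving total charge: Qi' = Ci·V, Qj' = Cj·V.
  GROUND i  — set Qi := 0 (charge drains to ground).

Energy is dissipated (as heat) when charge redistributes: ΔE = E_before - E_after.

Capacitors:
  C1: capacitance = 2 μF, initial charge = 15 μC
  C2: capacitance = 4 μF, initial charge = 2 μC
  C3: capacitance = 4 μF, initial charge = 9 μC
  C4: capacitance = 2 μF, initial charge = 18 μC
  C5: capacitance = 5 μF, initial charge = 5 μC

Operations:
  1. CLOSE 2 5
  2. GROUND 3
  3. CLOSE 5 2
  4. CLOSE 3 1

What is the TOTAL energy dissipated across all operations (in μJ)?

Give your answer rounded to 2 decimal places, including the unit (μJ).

Answer: 47.90 μJ

Derivation:
Initial: C1(2μF, Q=15μC, V=7.50V), C2(4μF, Q=2μC, V=0.50V), C3(4μF, Q=9μC, V=2.25V), C4(2μF, Q=18μC, V=9.00V), C5(5μF, Q=5μC, V=1.00V)
Op 1: CLOSE 2-5: Q_total=7.00, C_total=9.00, V=0.78; Q2=3.11, Q5=3.89; dissipated=0.278
Op 2: GROUND 3: Q3=0; energy lost=10.125
Op 3: CLOSE 5-2: Q_total=7.00, C_total=9.00, V=0.78; Q5=3.89, Q2=3.11; dissipated=0.000
Op 4: CLOSE 3-1: Q_total=15.00, C_total=6.00, V=2.50; Q3=10.00, Q1=5.00; dissipated=37.500
Total dissipated: 47.903 μJ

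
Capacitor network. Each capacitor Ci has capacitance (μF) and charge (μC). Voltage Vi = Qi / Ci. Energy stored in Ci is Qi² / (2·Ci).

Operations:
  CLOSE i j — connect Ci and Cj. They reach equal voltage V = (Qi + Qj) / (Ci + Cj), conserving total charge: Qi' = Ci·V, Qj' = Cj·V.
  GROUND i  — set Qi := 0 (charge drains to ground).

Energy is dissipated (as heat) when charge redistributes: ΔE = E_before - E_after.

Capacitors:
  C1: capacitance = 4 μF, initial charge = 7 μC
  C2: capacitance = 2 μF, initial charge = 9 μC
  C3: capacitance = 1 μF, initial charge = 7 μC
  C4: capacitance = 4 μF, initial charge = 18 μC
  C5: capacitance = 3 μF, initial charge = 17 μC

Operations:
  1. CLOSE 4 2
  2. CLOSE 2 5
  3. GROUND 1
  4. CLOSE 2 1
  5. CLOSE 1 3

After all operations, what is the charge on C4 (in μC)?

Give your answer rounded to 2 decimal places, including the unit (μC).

Answer: 18.00 μC

Derivation:
Initial: C1(4μF, Q=7μC, V=1.75V), C2(2μF, Q=9μC, V=4.50V), C3(1μF, Q=7μC, V=7.00V), C4(4μF, Q=18μC, V=4.50V), C5(3μF, Q=17μC, V=5.67V)
Op 1: CLOSE 4-2: Q_total=27.00, C_total=6.00, V=4.50; Q4=18.00, Q2=9.00; dissipated=0.000
Op 2: CLOSE 2-5: Q_total=26.00, C_total=5.00, V=5.20; Q2=10.40, Q5=15.60; dissipated=0.817
Op 3: GROUND 1: Q1=0; energy lost=6.125
Op 4: CLOSE 2-1: Q_total=10.40, C_total=6.00, V=1.73; Q2=3.47, Q1=6.93; dissipated=18.027
Op 5: CLOSE 1-3: Q_total=13.93, C_total=5.00, V=2.79; Q1=11.15, Q3=2.79; dissipated=11.095
Final charges: Q1=11.15, Q2=3.47, Q3=2.79, Q4=18.00, Q5=15.60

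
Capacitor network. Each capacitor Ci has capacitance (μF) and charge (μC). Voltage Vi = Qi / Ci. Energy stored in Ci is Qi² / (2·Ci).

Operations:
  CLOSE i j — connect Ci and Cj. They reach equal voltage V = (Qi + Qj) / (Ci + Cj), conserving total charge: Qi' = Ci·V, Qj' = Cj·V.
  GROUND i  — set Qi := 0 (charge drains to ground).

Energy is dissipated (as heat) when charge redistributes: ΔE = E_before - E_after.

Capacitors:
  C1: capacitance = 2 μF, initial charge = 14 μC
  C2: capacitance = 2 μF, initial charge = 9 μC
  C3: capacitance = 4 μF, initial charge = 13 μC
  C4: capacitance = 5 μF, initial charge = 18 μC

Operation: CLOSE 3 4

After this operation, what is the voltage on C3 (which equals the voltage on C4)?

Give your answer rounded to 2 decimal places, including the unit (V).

Answer: 3.44 V

Derivation:
Initial: C1(2μF, Q=14μC, V=7.00V), C2(2μF, Q=9μC, V=4.50V), C3(4μF, Q=13μC, V=3.25V), C4(5μF, Q=18μC, V=3.60V)
Op 1: CLOSE 3-4: Q_total=31.00, C_total=9.00, V=3.44; Q3=13.78, Q4=17.22; dissipated=0.136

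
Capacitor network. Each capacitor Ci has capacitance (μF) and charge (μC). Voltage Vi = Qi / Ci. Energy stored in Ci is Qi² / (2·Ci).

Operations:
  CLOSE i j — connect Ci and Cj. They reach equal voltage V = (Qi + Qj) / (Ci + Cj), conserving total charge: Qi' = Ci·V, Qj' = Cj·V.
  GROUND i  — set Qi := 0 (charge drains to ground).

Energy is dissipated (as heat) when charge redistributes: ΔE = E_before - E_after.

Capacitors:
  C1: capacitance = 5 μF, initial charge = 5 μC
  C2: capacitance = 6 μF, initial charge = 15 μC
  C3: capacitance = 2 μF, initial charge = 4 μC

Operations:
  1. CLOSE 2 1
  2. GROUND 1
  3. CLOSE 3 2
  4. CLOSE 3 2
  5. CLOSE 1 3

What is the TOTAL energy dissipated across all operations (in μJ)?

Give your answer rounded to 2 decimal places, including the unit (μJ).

Answer: 13.84 μJ

Derivation:
Initial: C1(5μF, Q=5μC, V=1.00V), C2(6μF, Q=15μC, V=2.50V), C3(2μF, Q=4μC, V=2.00V)
Op 1: CLOSE 2-1: Q_total=20.00, C_total=11.00, V=1.82; Q2=10.91, Q1=9.09; dissipated=3.068
Op 2: GROUND 1: Q1=0; energy lost=8.264
Op 3: CLOSE 3-2: Q_total=14.91, C_total=8.00, V=1.86; Q3=3.73, Q2=11.18; dissipated=0.025
Op 4: CLOSE 3-2: Q_total=14.91, C_total=8.00, V=1.86; Q3=3.73, Q2=11.18; dissipated=0.000
Op 5: CLOSE 1-3: Q_total=3.73, C_total=7.00, V=0.53; Q1=2.66, Q3=1.06; dissipated=2.481
Total dissipated: 13.838 μJ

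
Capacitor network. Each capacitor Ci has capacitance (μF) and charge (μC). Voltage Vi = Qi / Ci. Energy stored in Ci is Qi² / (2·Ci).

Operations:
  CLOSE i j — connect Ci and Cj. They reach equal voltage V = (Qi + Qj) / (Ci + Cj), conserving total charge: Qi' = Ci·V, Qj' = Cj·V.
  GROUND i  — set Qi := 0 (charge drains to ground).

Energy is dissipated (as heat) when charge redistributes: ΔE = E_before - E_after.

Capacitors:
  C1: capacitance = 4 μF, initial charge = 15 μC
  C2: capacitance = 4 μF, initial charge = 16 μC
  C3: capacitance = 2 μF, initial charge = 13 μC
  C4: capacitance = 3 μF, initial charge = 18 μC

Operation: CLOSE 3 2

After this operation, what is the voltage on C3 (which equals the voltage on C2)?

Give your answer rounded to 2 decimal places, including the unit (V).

Initial: C1(4μF, Q=15μC, V=3.75V), C2(4μF, Q=16μC, V=4.00V), C3(2μF, Q=13μC, V=6.50V), C4(3μF, Q=18μC, V=6.00V)
Op 1: CLOSE 3-2: Q_total=29.00, C_total=6.00, V=4.83; Q3=9.67, Q2=19.33; dissipated=4.167

Answer: 4.83 V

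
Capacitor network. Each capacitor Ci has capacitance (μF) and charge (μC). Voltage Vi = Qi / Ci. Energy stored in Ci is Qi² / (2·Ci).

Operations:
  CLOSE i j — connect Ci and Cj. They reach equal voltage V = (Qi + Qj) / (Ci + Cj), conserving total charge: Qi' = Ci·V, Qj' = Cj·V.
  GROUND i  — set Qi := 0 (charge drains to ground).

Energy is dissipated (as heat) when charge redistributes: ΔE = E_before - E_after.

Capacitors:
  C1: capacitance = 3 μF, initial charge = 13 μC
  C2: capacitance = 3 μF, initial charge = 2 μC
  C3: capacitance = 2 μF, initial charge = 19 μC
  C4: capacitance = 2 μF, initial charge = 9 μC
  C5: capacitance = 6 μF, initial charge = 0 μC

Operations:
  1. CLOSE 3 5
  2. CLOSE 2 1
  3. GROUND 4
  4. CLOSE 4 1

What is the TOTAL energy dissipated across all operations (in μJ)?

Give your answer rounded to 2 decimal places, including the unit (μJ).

Initial: C1(3μF, Q=13μC, V=4.33V), C2(3μF, Q=2μC, V=0.67V), C3(2μF, Q=19μC, V=9.50V), C4(2μF, Q=9μC, V=4.50V), C5(6μF, Q=0μC, V=0.00V)
Op 1: CLOSE 3-5: Q_total=19.00, C_total=8.00, V=2.38; Q3=4.75, Q5=14.25; dissipated=67.688
Op 2: CLOSE 2-1: Q_total=15.00, C_total=6.00, V=2.50; Q2=7.50, Q1=7.50; dissipated=10.083
Op 3: GROUND 4: Q4=0; energy lost=20.250
Op 4: CLOSE 4-1: Q_total=7.50, C_total=5.00, V=1.50; Q4=3.00, Q1=4.50; dissipated=3.750
Total dissipated: 101.771 μJ

Answer: 101.77 μJ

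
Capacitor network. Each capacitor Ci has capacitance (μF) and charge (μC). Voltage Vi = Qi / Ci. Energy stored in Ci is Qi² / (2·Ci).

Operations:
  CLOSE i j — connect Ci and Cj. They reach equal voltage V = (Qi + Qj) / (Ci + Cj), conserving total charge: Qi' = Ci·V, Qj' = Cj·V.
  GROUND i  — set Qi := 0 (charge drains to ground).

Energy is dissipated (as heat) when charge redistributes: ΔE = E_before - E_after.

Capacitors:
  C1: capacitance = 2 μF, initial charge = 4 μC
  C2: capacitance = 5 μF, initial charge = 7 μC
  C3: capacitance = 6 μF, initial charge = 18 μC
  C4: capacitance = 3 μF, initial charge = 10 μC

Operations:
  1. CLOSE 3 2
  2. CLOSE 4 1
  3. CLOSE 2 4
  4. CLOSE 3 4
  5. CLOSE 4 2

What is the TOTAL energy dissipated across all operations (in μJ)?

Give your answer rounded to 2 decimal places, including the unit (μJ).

Answer: 4.87 μJ

Derivation:
Initial: C1(2μF, Q=4μC, V=2.00V), C2(5μF, Q=7μC, V=1.40V), C3(6μF, Q=18μC, V=3.00V), C4(3μF, Q=10μC, V=3.33V)
Op 1: CLOSE 3-2: Q_total=25.00, C_total=11.00, V=2.27; Q3=13.64, Q2=11.36; dissipated=3.491
Op 2: CLOSE 4-1: Q_total=14.00, C_total=5.00, V=2.80; Q4=8.40, Q1=5.60; dissipated=1.067
Op 3: CLOSE 2-4: Q_total=19.76, C_total=8.00, V=2.47; Q2=12.35, Q4=7.41; dissipated=0.261
Op 4: CLOSE 3-4: Q_total=21.05, C_total=9.00, V=2.34; Q3=14.03, Q4=7.02; dissipated=0.039
Op 5: CLOSE 4-2: Q_total=19.37, C_total=8.00, V=2.42; Q4=7.26, Q2=12.11; dissipated=0.016
Total dissipated: 4.874 μJ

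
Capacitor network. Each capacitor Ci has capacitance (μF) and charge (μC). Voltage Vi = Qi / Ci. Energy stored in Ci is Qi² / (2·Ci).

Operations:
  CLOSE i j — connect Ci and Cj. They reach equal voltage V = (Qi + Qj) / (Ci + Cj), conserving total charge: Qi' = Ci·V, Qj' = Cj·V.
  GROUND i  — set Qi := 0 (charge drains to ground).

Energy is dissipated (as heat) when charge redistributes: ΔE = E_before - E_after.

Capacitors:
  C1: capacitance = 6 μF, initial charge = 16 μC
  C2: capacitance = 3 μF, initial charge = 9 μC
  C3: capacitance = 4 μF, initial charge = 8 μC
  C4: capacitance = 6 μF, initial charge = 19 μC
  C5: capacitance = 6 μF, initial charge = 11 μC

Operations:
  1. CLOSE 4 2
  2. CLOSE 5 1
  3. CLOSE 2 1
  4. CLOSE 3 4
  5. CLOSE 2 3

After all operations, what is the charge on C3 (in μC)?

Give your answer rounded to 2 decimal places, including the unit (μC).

Answer: 10.44 μC

Derivation:
Initial: C1(6μF, Q=16μC, V=2.67V), C2(3μF, Q=9μC, V=3.00V), C3(4μF, Q=8μC, V=2.00V), C4(6μF, Q=19μC, V=3.17V), C5(6μF, Q=11μC, V=1.83V)
Op 1: CLOSE 4-2: Q_total=28.00, C_total=9.00, V=3.11; Q4=18.67, Q2=9.33; dissipated=0.028
Op 2: CLOSE 5-1: Q_total=27.00, C_total=12.00, V=2.25; Q5=13.50, Q1=13.50; dissipated=1.042
Op 3: CLOSE 2-1: Q_total=22.83, C_total=9.00, V=2.54; Q2=7.61, Q1=15.22; dissipated=0.742
Op 4: CLOSE 3-4: Q_total=26.67, C_total=10.00, V=2.67; Q3=10.67, Q4=16.00; dissipated=1.481
Op 5: CLOSE 2-3: Q_total=18.28, C_total=7.00, V=2.61; Q2=7.83, Q3=10.44; dissipated=0.014
Final charges: Q1=15.22, Q2=7.83, Q3=10.44, Q4=16.00, Q5=13.50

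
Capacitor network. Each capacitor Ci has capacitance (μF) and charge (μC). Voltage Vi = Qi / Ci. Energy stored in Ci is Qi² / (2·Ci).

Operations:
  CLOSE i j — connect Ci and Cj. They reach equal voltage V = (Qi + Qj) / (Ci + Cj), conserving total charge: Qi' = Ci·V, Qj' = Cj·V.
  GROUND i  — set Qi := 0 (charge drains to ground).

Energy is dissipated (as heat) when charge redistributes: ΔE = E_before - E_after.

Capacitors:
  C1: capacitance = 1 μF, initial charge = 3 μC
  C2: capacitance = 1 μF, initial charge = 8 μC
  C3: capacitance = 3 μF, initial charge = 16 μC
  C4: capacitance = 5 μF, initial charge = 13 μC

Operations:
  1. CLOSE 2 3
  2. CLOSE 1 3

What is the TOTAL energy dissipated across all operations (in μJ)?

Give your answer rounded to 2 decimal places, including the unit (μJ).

Initial: C1(1μF, Q=3μC, V=3.00V), C2(1μF, Q=8μC, V=8.00V), C3(3μF, Q=16μC, V=5.33V), C4(5μF, Q=13μC, V=2.60V)
Op 1: CLOSE 2-3: Q_total=24.00, C_total=4.00, V=6.00; Q2=6.00, Q3=18.00; dissipated=2.667
Op 2: CLOSE 1-3: Q_total=21.00, C_total=4.00, V=5.25; Q1=5.25, Q3=15.75; dissipated=3.375
Total dissipated: 6.042 μJ

Answer: 6.04 μJ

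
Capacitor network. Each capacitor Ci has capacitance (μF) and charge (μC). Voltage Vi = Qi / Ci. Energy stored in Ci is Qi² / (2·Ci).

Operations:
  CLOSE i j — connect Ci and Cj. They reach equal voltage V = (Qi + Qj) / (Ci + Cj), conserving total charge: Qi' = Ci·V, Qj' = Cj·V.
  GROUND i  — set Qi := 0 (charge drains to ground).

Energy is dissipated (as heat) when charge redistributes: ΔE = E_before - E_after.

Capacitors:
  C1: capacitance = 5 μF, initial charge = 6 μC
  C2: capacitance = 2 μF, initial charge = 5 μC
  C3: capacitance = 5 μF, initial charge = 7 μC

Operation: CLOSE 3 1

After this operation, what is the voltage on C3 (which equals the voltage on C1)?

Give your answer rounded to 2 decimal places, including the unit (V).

Answer: 1.30 V

Derivation:
Initial: C1(5μF, Q=6μC, V=1.20V), C2(2μF, Q=5μC, V=2.50V), C3(5μF, Q=7μC, V=1.40V)
Op 1: CLOSE 3-1: Q_total=13.00, C_total=10.00, V=1.30; Q3=6.50, Q1=6.50; dissipated=0.050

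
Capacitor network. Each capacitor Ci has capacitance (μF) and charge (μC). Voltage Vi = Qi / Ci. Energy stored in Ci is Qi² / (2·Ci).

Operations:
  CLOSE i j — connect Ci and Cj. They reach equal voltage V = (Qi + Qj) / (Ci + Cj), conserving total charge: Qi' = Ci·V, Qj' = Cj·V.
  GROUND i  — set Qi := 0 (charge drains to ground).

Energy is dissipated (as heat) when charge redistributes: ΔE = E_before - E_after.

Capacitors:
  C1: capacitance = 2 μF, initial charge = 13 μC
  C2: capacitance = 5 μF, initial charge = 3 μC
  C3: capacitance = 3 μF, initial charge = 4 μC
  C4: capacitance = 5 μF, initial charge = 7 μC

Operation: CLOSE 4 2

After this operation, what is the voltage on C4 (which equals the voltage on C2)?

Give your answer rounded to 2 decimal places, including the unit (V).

Answer: 1.00 V

Derivation:
Initial: C1(2μF, Q=13μC, V=6.50V), C2(5μF, Q=3μC, V=0.60V), C3(3μF, Q=4μC, V=1.33V), C4(5μF, Q=7μC, V=1.40V)
Op 1: CLOSE 4-2: Q_total=10.00, C_total=10.00, V=1.00; Q4=5.00, Q2=5.00; dissipated=0.800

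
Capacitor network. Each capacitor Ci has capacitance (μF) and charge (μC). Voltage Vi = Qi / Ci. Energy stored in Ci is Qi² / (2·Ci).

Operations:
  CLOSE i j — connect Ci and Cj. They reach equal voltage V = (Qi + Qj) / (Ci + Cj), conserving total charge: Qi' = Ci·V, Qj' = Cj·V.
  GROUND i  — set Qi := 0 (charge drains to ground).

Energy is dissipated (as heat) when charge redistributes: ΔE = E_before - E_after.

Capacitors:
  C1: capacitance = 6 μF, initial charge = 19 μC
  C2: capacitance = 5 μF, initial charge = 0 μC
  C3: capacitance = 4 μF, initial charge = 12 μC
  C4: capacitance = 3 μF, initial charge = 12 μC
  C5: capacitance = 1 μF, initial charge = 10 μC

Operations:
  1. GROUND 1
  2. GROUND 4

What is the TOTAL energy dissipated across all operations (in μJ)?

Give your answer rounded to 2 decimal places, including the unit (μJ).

Initial: C1(6μF, Q=19μC, V=3.17V), C2(5μF, Q=0μC, V=0.00V), C3(4μF, Q=12μC, V=3.00V), C4(3μF, Q=12μC, V=4.00V), C5(1μF, Q=10μC, V=10.00V)
Op 1: GROUND 1: Q1=0; energy lost=30.083
Op 2: GROUND 4: Q4=0; energy lost=24.000
Total dissipated: 54.083 μJ

Answer: 54.08 μJ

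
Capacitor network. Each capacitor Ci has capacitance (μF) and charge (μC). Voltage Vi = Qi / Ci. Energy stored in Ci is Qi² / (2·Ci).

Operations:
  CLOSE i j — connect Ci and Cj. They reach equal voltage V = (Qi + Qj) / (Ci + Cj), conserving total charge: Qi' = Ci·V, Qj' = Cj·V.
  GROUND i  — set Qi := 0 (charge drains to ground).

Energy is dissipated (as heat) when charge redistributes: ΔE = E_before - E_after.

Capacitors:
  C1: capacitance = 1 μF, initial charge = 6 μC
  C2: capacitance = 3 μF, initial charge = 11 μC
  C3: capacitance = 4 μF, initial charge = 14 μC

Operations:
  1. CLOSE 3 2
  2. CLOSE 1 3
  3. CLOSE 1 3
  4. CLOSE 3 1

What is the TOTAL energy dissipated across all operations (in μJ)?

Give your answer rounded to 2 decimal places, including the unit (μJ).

Initial: C1(1μF, Q=6μC, V=6.00V), C2(3μF, Q=11μC, V=3.67V), C3(4μF, Q=14μC, V=3.50V)
Op 1: CLOSE 3-2: Q_total=25.00, C_total=7.00, V=3.57; Q3=14.29, Q2=10.71; dissipated=0.024
Op 2: CLOSE 1-3: Q_total=20.29, C_total=5.00, V=4.06; Q1=4.06, Q3=16.23; dissipated=2.359
Op 3: CLOSE 1-3: Q_total=20.29, C_total=5.00, V=4.06; Q1=4.06, Q3=16.23; dissipated=0.000
Op 4: CLOSE 3-1: Q_total=20.29, C_total=5.00, V=4.06; Q3=16.23, Q1=4.06; dissipated=0.000
Total dissipated: 2.383 μJ

Answer: 2.38 μJ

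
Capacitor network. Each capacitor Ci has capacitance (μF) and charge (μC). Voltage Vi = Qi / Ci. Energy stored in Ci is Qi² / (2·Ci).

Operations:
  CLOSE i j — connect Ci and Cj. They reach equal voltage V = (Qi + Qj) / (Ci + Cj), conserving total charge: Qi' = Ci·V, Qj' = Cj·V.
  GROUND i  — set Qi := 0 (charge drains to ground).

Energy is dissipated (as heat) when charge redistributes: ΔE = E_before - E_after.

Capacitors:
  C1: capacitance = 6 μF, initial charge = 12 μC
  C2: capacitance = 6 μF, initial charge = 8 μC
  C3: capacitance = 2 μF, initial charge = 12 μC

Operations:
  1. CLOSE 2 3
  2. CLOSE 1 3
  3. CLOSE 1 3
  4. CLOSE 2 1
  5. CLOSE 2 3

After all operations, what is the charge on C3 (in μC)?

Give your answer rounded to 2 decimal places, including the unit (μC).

Answer: 4.53 μC

Derivation:
Initial: C1(6μF, Q=12μC, V=2.00V), C2(6μF, Q=8μC, V=1.33V), C3(2μF, Q=12μC, V=6.00V)
Op 1: CLOSE 2-3: Q_total=20.00, C_total=8.00, V=2.50; Q2=15.00, Q3=5.00; dissipated=16.333
Op 2: CLOSE 1-3: Q_total=17.00, C_total=8.00, V=2.12; Q1=12.75, Q3=4.25; dissipated=0.188
Op 3: CLOSE 1-3: Q_total=17.00, C_total=8.00, V=2.12; Q1=12.75, Q3=4.25; dissipated=0.000
Op 4: CLOSE 2-1: Q_total=27.75, C_total=12.00, V=2.31; Q2=13.88, Q1=13.88; dissipated=0.211
Op 5: CLOSE 2-3: Q_total=18.12, C_total=8.00, V=2.27; Q2=13.59, Q3=4.53; dissipated=0.026
Final charges: Q1=13.88, Q2=13.59, Q3=4.53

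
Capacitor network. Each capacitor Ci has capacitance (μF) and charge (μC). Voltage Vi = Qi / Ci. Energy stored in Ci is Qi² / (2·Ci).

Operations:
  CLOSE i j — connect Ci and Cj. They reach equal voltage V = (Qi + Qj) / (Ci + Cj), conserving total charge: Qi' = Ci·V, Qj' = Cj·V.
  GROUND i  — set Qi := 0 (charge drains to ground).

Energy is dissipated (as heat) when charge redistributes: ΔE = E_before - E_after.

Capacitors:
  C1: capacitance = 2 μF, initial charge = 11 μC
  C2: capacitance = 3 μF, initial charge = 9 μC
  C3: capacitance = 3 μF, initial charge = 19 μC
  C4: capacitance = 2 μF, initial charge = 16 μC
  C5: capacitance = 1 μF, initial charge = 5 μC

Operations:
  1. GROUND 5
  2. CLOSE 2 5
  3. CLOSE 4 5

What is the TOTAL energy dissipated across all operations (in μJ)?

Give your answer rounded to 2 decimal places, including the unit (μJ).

Initial: C1(2μF, Q=11μC, V=5.50V), C2(3μF, Q=9μC, V=3.00V), C3(3μF, Q=19μC, V=6.33V), C4(2μF, Q=16μC, V=8.00V), C5(1μF, Q=5μC, V=5.00V)
Op 1: GROUND 5: Q5=0; energy lost=12.500
Op 2: CLOSE 2-5: Q_total=9.00, C_total=4.00, V=2.25; Q2=6.75, Q5=2.25; dissipated=3.375
Op 3: CLOSE 4-5: Q_total=18.25, C_total=3.00, V=6.08; Q4=12.17, Q5=6.08; dissipated=11.021
Total dissipated: 26.896 μJ

Answer: 26.90 μJ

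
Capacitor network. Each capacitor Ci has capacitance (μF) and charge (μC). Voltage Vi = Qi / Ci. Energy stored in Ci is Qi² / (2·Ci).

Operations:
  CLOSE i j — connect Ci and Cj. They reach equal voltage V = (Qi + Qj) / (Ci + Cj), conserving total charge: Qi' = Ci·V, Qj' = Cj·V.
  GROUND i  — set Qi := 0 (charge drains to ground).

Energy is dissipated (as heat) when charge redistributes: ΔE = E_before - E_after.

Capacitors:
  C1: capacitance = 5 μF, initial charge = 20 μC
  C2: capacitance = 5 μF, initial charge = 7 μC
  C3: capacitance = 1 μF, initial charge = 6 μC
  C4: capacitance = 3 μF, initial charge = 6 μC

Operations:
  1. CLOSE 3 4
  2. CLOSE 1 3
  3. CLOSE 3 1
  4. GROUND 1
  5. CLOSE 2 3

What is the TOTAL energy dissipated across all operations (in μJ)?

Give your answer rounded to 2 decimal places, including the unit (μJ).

Answer: 45.62 μJ

Derivation:
Initial: C1(5μF, Q=20μC, V=4.00V), C2(5μF, Q=7μC, V=1.40V), C3(1μF, Q=6μC, V=6.00V), C4(3μF, Q=6μC, V=2.00V)
Op 1: CLOSE 3-4: Q_total=12.00, C_total=4.00, V=3.00; Q3=3.00, Q4=9.00; dissipated=6.000
Op 2: CLOSE 1-3: Q_total=23.00, C_total=6.00, V=3.83; Q1=19.17, Q3=3.83; dissipated=0.417
Op 3: CLOSE 3-1: Q_total=23.00, C_total=6.00, V=3.83; Q3=3.83, Q1=19.17; dissipated=0.000
Op 4: GROUND 1: Q1=0; energy lost=36.736
Op 5: CLOSE 2-3: Q_total=10.83, C_total=6.00, V=1.81; Q2=9.03, Q3=1.81; dissipated=2.467
Total dissipated: 45.620 μJ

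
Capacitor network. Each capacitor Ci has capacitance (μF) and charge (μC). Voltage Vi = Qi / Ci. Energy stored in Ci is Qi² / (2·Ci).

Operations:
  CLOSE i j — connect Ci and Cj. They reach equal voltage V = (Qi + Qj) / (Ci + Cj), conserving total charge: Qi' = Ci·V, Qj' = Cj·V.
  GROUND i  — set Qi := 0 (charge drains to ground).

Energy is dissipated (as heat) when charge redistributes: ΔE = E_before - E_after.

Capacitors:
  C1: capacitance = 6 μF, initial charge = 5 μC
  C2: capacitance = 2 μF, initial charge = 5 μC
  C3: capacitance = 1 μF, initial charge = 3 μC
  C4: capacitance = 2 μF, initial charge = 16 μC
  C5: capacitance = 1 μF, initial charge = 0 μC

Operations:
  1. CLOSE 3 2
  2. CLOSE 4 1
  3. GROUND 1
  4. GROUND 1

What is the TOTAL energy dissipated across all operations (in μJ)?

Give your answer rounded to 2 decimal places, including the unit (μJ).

Answer: 59.28 μJ

Derivation:
Initial: C1(6μF, Q=5μC, V=0.83V), C2(2μF, Q=5μC, V=2.50V), C3(1μF, Q=3μC, V=3.00V), C4(2μF, Q=16μC, V=8.00V), C5(1μF, Q=0μC, V=0.00V)
Op 1: CLOSE 3-2: Q_total=8.00, C_total=3.00, V=2.67; Q3=2.67, Q2=5.33; dissipated=0.083
Op 2: CLOSE 4-1: Q_total=21.00, C_total=8.00, V=2.62; Q4=5.25, Q1=15.75; dissipated=38.521
Op 3: GROUND 1: Q1=0; energy lost=20.672
Op 4: GROUND 1: Q1=0; energy lost=0.000
Total dissipated: 59.276 μJ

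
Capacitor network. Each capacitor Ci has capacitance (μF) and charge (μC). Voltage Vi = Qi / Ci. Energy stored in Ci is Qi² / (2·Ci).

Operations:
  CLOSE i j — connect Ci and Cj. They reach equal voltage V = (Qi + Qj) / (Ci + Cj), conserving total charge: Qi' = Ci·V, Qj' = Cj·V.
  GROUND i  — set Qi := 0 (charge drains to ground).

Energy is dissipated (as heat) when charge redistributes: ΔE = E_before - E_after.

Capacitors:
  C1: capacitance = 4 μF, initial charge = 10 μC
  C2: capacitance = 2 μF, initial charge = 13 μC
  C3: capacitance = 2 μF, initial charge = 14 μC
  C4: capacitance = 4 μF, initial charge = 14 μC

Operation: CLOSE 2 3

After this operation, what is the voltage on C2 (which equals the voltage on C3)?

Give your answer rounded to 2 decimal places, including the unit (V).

Initial: C1(4μF, Q=10μC, V=2.50V), C2(2μF, Q=13μC, V=6.50V), C3(2μF, Q=14μC, V=7.00V), C4(4μF, Q=14μC, V=3.50V)
Op 1: CLOSE 2-3: Q_total=27.00, C_total=4.00, V=6.75; Q2=13.50, Q3=13.50; dissipated=0.125

Answer: 6.75 V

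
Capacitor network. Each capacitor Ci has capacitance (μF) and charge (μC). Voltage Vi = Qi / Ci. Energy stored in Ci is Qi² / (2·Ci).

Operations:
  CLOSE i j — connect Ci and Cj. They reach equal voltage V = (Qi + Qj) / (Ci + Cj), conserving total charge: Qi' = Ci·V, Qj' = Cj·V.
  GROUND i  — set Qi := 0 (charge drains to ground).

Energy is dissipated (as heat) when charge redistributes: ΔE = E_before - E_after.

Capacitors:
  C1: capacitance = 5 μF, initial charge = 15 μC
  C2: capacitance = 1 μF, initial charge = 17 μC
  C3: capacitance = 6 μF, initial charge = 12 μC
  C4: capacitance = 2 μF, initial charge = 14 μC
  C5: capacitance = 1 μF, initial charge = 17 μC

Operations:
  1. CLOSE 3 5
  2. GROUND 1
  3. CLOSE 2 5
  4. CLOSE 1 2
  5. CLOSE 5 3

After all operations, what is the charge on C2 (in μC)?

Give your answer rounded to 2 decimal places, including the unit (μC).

Answer: 1.76 μC

Derivation:
Initial: C1(5μF, Q=15μC, V=3.00V), C2(1μF, Q=17μC, V=17.00V), C3(6μF, Q=12μC, V=2.00V), C4(2μF, Q=14μC, V=7.00V), C5(1μF, Q=17μC, V=17.00V)
Op 1: CLOSE 3-5: Q_total=29.00, C_total=7.00, V=4.14; Q3=24.86, Q5=4.14; dissipated=96.429
Op 2: GROUND 1: Q1=0; energy lost=22.500
Op 3: CLOSE 2-5: Q_total=21.14, C_total=2.00, V=10.57; Q2=10.57, Q5=10.57; dissipated=41.327
Op 4: CLOSE 1-2: Q_total=10.57, C_total=6.00, V=1.76; Q1=8.81, Q2=1.76; dissipated=46.565
Op 5: CLOSE 5-3: Q_total=35.43, C_total=7.00, V=5.06; Q5=5.06, Q3=30.37; dissipated=17.711
Final charges: Q1=8.81, Q2=1.76, Q3=30.37, Q4=14.00, Q5=5.06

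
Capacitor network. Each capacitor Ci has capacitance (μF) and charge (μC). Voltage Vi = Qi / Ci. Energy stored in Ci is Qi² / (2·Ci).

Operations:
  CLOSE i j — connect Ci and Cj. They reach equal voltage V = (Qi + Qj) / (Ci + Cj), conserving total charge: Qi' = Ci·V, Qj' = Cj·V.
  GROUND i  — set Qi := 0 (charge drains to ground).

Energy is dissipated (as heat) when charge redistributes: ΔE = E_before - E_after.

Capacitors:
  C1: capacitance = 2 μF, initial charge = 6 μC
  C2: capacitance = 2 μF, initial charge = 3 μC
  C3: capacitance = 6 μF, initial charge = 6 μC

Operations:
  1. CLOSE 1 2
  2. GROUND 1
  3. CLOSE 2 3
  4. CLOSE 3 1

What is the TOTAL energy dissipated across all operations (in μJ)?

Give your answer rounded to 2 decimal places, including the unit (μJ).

Initial: C1(2μF, Q=6μC, V=3.00V), C2(2μF, Q=3μC, V=1.50V), C3(6μF, Q=6μC, V=1.00V)
Op 1: CLOSE 1-2: Q_total=9.00, C_total=4.00, V=2.25; Q1=4.50, Q2=4.50; dissipated=1.125
Op 2: GROUND 1: Q1=0; energy lost=5.062
Op 3: CLOSE 2-3: Q_total=10.50, C_total=8.00, V=1.31; Q2=2.62, Q3=7.88; dissipated=1.172
Op 4: CLOSE 3-1: Q_total=7.88, C_total=8.00, V=0.98; Q3=5.91, Q1=1.97; dissipated=1.292
Total dissipated: 8.651 μJ

Answer: 8.65 μJ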